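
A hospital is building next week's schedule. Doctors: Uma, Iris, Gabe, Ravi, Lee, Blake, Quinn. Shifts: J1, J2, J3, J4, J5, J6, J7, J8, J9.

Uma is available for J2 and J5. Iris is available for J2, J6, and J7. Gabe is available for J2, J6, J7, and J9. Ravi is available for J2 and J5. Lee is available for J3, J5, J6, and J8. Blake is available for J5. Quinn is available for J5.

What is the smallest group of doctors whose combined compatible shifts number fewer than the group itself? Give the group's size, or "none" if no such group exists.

Take S = {Blake, Quinn}. Its neighbourhood is {J5}, so |N(S)| = 1 < |S| = 2.
No single vertex violates Hall's condition since each has at least one neighbour, so 2 is the minimum.

2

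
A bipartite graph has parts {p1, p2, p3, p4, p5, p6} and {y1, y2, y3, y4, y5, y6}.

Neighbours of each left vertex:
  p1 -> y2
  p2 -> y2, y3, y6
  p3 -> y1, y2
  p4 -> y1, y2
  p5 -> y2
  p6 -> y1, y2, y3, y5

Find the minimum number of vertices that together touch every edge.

4

The 4 edges p1–y2, p2–y6, p3–y1, p6–y3 form a matching, so any vertex cover needs at least 4 vertices (one per matched edge).
Conversely {p2, p6, y1, y2} meets every edge and has exactly 4 vertices, so 4 is optimal.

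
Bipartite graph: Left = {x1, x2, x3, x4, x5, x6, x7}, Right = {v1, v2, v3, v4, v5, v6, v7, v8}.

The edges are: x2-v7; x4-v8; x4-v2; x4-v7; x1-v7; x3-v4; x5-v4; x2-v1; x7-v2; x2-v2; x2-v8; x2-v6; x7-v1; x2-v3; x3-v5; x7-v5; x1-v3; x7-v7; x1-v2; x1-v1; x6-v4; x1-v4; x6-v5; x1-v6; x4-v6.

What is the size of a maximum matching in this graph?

For example, pair x1-v3, x2-v6, x3-v5, x4-v7, x5-v4, x7-v2.
The set {x3, x5, x6} has only 2 neighbours ({v4, v5}), so by Hall's theorem at most 6 of the 7 left vertices can be matched.

6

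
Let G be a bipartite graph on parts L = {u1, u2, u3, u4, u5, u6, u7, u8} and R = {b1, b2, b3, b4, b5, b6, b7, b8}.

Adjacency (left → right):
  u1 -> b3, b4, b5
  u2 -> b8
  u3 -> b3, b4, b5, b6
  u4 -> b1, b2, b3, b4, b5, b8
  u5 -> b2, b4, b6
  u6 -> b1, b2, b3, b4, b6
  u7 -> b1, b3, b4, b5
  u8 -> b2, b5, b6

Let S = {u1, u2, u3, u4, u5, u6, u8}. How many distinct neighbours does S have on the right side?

The union of neighbours of {u1, u2, u3, u4, u5, u6, u8} is {b1, b2, b3, b4, b5, b6, b8}, which has 7 elements.
Since |N(S)| = 7 ≥ |S| = 7, Hall's condition holds for this subset.

7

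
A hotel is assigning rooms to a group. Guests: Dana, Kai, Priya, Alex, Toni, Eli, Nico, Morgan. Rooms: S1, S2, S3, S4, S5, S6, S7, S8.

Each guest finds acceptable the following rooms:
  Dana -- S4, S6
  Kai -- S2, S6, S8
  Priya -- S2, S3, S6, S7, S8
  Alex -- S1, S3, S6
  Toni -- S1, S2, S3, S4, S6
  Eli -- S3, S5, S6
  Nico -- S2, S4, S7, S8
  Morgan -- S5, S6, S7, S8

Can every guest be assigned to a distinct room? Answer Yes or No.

Yes

A valid assignment of size 8: Dana–S6, Kai–S2, Priya–S7, Alex–S1, Toni–S3, Eli–S5, Nico–S4, Morgan–S8.
Every guest is matched, so this is a perfect matching.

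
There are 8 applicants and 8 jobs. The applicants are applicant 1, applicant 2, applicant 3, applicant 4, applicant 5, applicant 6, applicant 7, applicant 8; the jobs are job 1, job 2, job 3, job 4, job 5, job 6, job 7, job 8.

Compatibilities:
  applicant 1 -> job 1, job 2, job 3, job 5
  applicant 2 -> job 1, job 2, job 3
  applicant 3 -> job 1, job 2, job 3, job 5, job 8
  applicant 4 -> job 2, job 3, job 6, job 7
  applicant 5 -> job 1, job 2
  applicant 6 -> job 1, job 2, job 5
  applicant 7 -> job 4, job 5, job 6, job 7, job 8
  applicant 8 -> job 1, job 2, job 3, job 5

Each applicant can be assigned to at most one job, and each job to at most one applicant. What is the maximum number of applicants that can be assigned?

One maximum matching: applicant 1–job 5, applicant 2–job 3, applicant 3–job 8, applicant 4–job 6, applicant 5–job 1, applicant 6–job 2, applicant 7–job 7.
The set {applicant 1, applicant 2, applicant 5, applicant 6, applicant 8} has only 4 neighbours ({job 1, job 2, job 3, job 5}), so by Hall's theorem at most 7 of the 8 applicants can be matched.

7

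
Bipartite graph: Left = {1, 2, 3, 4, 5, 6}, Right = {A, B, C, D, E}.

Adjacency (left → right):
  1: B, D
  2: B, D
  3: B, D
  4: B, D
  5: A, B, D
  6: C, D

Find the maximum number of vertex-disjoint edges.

4

One maximum matching: 1–D, 2–B, 5–A, 6–C.
The set {1, 2, 3, 4} has only 2 neighbours ({B, D}), so by Hall's theorem at most 4 of the 6 left vertices can be matched.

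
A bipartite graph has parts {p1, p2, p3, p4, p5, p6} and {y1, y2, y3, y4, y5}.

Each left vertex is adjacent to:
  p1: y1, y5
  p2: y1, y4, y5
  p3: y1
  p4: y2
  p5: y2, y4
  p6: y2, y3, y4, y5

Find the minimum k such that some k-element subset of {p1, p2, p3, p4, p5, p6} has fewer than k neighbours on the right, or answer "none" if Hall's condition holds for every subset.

5

Take S = {p1, p2, p3, p4, p5}. Its neighbourhood is {y1, y2, y4, y5}, so |N(S)| = 4 < |S| = 5.
Every subset of size less than 5 has at least as many neighbours as members, so 5 is the minimum.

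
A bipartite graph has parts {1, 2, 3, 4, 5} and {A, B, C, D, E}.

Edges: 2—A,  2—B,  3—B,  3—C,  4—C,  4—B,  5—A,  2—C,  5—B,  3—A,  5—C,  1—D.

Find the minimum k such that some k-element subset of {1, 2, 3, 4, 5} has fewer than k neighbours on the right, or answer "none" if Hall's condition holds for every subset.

4

Take S = {2, 3, 4, 5}. Its neighbourhood is {A, B, C}, so |N(S)| = 3 < |S| = 4.
Every subset of size less than 4 has at least as many neighbours as members, so 4 is the minimum.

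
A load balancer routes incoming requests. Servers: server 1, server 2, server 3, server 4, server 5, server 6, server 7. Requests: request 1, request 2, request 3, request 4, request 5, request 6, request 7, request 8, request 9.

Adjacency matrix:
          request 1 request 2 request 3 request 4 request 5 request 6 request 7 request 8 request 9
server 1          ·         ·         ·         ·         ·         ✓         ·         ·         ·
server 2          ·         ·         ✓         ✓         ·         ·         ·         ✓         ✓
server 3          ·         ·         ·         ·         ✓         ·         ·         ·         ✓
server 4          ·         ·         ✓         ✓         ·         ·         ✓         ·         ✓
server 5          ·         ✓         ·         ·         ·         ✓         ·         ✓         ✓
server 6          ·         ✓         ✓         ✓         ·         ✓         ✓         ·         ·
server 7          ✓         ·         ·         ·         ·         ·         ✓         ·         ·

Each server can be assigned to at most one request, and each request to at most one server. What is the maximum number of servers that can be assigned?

7

One maximum matching: server 1–request 6, server 2–request 9, server 3–request 5, server 4–request 3, server 5–request 8, server 6–request 4, server 7–request 7.
All 7 servers are matched, so no larger matching exists.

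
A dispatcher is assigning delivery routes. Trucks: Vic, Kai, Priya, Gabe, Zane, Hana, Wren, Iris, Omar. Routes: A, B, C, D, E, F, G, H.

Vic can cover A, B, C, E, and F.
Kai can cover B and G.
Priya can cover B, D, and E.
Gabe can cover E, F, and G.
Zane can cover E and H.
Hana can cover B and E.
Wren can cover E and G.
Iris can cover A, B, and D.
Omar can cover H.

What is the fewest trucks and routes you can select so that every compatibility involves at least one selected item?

The 8 edges Vic–C, Kai–G, Priya–D, Gabe–F, Zane–H, Hana–B, Wren–E, Iris–A form a matching, so any vertex cover needs at least 8 vertices (one per matched edge).
Conversely {Vic, Priya, Gabe, Iris, B, E, G, H} meets every edge and has exactly 8 vertices, so 8 is optimal.

8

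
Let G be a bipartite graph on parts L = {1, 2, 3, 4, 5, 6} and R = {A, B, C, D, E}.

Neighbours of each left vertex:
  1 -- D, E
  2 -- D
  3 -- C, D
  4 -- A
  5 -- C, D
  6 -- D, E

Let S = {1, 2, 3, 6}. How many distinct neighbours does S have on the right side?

3

The union of neighbours of {1, 2, 3, 6} is {C, D, E}, which has 3 elements.
Since |N(S)| = 3 < |S| = 4, Hall's condition fails for this subset.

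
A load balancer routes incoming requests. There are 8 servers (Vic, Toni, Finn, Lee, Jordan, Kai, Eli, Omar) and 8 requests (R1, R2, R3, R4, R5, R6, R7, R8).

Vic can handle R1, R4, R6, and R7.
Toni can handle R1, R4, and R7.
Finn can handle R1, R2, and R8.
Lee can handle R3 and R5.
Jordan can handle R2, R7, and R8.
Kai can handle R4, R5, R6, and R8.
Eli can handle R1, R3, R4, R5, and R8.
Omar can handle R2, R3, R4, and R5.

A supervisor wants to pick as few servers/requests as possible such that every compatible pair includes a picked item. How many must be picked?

The 8 edges Vic–R1, Toni–R7, Finn–R2, Lee–R5, Jordan–R8, Kai–R6, Eli–R4, Omar–R3 form a matching, so any vertex cover needs at least 8 vertices (one per matched edge).
Conversely {Vic, Toni, Finn, Lee, Jordan, Kai, Eli, Omar} meets every edge and has exactly 8 vertices, so 8 is optimal.

8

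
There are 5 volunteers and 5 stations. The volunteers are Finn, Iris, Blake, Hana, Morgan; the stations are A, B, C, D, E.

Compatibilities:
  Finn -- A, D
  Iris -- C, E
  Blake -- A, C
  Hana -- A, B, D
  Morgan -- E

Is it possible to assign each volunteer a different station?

Yes

For example, pair Finn→D, Iris→C, Blake→A, Hana→B, Morgan→E.
All 5 volunteers are covered.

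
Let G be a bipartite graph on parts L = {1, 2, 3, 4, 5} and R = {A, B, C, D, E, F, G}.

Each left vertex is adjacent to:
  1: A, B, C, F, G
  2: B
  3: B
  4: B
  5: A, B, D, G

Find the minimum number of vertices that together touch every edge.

3

A maximum matching has 3 edges (e.g. 1–A, 2–B, 5–G).
By König's theorem the minimum vertex cover has the same size. One such cover is {1, 5, B}.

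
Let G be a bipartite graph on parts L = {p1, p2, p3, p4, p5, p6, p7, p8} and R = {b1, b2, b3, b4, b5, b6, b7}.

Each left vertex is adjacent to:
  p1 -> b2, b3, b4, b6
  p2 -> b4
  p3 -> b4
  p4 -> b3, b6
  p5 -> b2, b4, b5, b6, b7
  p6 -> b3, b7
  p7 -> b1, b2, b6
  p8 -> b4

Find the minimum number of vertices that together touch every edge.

6

{p1, p4, p5, p6, p7, b4} is a vertex cover of size 6: every edge has an endpoint in this set.
No smaller cover exists because p1–b2, p2–b4, p4–b3, p5–b5, p6–b7, p7–b6 is a matching of size 6, and a cover must include an endpoint of each of these disjoint edges (König's theorem).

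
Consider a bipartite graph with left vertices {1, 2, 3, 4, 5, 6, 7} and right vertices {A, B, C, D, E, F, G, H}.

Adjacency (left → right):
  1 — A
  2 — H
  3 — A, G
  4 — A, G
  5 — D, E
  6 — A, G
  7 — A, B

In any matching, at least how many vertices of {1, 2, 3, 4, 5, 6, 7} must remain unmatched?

2

For example, pair 1→A, 2→H, 3→G, 5→E, 7→B.
The set {1, 3, 4, 6} has only 2 neighbours ({A, G}), so by Hall's theorem at most 5 of the 7 left vertices can be matched.
That matches 5 of the 7, leaving 2 unmatched; no matching can do better.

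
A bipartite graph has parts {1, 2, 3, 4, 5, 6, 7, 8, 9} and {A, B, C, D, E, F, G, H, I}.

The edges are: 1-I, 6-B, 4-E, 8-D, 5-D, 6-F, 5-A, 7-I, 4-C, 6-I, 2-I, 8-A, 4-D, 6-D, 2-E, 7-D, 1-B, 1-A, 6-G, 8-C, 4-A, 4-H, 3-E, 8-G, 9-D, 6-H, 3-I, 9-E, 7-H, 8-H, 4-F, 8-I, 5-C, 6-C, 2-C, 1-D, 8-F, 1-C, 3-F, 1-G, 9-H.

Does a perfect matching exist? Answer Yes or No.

Yes

One maximum matching: 1-G, 2-I, 3-F, 4-A, 5-C, 6-B, 7-D, 8-H, 9-E.
Every left vertex is matched, so this is a perfect matching.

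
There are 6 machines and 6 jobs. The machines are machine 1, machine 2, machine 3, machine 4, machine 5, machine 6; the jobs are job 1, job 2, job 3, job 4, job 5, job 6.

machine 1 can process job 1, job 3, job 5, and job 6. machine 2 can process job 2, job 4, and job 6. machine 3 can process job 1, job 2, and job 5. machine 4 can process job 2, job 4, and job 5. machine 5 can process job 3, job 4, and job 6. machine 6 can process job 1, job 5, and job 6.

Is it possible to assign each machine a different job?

One maximum matching: machine 1–job 3, machine 2–job 2, machine 3–job 1, machine 4–job 5, machine 5–job 4, machine 6–job 6.
All 6 machines are covered.

Yes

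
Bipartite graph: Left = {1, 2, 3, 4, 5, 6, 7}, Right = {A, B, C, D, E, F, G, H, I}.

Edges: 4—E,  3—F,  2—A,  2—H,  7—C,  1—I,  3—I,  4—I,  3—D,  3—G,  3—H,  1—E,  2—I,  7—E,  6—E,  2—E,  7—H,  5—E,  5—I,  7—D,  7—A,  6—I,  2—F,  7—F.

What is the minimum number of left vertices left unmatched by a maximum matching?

2

For example, pair 1-I, 2-H, 3-G, 4-E, 7-A.
The set {1, 4, 5, 6} has only 2 neighbours ({E, I}), so by Hall's theorem at most 5 of the 7 left vertices can be matched.
That matches 5 of the 7, leaving 2 unmatched; no matching can do better.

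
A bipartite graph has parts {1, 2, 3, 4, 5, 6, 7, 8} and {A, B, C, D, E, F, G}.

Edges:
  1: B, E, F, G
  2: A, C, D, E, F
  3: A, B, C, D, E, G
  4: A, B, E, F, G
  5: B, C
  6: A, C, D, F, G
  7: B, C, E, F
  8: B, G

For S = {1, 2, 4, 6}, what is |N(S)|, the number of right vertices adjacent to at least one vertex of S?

7

The union of neighbours of {1, 2, 4, 6} is {A, B, C, D, E, F, G}, which has 7 elements.
Since |N(S)| = 7 ≥ |S| = 4, Hall's condition holds for this subset.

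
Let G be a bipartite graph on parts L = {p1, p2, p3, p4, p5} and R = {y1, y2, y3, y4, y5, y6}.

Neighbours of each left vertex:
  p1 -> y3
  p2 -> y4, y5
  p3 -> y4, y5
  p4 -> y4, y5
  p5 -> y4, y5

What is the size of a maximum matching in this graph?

A valid assignment of size 3: p1→y3, p2→y5, p3→y4.
The set {p2, p3, p4, p5} has only 2 neighbours ({y4, y5}), so by Hall's theorem at most 3 of the 5 left vertices can be matched.

3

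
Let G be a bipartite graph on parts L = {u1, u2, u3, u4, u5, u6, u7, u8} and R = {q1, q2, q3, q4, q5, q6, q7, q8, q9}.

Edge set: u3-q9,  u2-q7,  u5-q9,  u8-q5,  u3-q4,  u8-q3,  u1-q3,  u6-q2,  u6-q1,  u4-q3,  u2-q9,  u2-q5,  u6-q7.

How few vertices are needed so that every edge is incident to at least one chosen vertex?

The 6 edges u1–q3, u2–q7, u3–q4, u5–q9, u6–q2, u8–q5 form a matching, so any vertex cover needs at least 6 vertices (one per matched edge).
Conversely {u2, u3, u5, u6, u8, q3} meets every edge and has exactly 6 vertices, so 6 is optimal.

6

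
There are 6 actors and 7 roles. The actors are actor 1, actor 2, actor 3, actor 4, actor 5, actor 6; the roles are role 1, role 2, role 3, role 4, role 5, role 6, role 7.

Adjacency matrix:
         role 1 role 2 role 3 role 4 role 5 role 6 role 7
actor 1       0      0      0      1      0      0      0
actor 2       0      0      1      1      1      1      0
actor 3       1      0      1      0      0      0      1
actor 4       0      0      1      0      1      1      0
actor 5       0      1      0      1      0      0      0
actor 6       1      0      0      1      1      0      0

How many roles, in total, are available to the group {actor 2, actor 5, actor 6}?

6

The union of neighbours of {actor 2, actor 5, actor 6} is {role 1, role 2, role 3, role 4, role 5, role 6}, which has 6 elements.
Since |N(S)| = 6 ≥ |S| = 3, Hall's condition holds for this subset.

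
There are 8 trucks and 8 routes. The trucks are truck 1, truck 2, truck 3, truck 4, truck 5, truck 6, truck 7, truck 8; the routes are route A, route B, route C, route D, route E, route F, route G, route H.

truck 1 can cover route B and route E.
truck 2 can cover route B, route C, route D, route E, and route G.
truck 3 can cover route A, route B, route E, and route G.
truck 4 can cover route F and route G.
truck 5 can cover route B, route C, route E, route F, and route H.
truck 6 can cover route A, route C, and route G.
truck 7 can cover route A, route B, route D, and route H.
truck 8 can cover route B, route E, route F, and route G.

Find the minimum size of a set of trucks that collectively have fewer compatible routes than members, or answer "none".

none

A matching saturating every truck exists, for instance truck 1→route B, truck 2→route G, truck 3→route A, truck 4→route F, truck 5→route H, truck 6→route C, truck 7→route D, truck 8→route E.
By Hall's marriage theorem, this means |N(S)| ≥ |S| for every subset S, so no violating subset exists.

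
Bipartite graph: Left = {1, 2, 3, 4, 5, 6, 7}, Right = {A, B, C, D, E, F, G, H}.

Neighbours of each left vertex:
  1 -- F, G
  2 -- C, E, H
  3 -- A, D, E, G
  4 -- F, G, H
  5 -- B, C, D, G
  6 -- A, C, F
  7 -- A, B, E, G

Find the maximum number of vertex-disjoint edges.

7

One maximum matching: 1-F, 2-E, 3-D, 4-H, 5-G, 6-C, 7-B.
All 7 left vertices are matched, so no larger matching exists.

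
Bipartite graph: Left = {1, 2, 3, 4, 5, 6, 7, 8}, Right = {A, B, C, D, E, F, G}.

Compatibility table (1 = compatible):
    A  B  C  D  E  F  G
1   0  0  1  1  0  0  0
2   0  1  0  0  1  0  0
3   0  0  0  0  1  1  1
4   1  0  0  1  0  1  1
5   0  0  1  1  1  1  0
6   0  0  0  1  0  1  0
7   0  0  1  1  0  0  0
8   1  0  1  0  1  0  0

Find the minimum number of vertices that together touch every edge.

7

The 7 edges 1–D, 2–B, 3–G, 4–A, 5–E, 6–F, 7–C form a matching, so any vertex cover needs at least 7 vertices (one per matched edge).
Conversely {2, A, C, D, E, F, G} meets every edge and has exactly 7 vertices, so 7 is optimal.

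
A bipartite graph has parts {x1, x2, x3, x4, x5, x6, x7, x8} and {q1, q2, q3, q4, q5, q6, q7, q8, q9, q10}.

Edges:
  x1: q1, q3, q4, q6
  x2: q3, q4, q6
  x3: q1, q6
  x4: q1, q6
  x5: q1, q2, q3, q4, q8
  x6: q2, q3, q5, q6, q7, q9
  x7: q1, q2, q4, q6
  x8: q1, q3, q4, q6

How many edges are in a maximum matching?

A valid assignment of size 7: x1→q3, x2→q4, x3→q1, x4→q6, x5→q8, x6→q9, x7→q2.
The set {x1, x2, x3, x4, x8} has only 4 neighbours ({q1, q3, q4, q6}), so by Hall's theorem at most 7 of the 8 left vertices can be matched.

7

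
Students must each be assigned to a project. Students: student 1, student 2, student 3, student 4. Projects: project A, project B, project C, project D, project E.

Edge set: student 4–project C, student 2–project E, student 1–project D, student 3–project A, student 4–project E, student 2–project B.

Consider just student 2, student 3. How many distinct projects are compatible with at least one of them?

3

The union of neighbours of {student 2, student 3} is {project A, project B, project E}, which has 3 elements.
Since |N(S)| = 3 ≥ |S| = 2, Hall's condition holds for this subset.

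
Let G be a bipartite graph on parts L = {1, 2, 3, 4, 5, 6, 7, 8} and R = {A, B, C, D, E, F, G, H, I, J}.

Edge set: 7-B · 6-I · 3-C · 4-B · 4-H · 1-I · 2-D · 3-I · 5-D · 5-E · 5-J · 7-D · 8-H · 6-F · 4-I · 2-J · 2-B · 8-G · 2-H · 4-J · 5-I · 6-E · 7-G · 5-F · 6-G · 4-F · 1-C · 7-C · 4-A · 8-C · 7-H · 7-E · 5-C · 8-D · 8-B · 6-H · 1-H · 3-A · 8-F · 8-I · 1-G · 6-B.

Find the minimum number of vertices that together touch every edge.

8

The 8 edges 1–C, 2–B, 3–I, 4–A, 5–J, 6–H, 7–E, 8–G form a matching, so any vertex cover needs at least 8 vertices (one per matched edge).
Conversely {1, 2, 3, 4, 5, 6, 7, 8} meets every edge and has exactly 8 vertices, so 8 is optimal.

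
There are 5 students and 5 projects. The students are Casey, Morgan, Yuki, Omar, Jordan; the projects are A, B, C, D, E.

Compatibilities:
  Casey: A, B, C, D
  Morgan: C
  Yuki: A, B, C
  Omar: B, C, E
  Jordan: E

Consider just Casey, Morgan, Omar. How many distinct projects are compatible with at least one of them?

5

The union of neighbours of {Casey, Morgan, Omar} is {A, B, C, D, E}, which has 5 elements.
Since |N(S)| = 5 ≥ |S| = 3, Hall's condition holds for this subset.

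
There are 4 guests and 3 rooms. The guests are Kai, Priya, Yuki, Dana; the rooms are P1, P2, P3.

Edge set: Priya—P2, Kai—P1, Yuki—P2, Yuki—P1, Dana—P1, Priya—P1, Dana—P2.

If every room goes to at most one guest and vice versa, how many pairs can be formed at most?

For example, pair Kai-P1, Priya-P2.
The set {Kai, Priya, Yuki, Dana} has only 2 neighbours ({P1, P2}), so by Hall's theorem at most 2 of the 4 guests can be matched.

2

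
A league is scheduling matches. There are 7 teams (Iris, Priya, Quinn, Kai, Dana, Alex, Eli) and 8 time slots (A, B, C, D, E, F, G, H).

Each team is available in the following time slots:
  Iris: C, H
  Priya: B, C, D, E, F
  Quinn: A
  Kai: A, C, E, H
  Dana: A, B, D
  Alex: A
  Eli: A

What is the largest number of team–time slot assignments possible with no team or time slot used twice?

One maximum matching: Iris→H, Priya→E, Quinn→A, Kai→C, Dana→B.
The set {Quinn, Alex, Eli} has only 1 neighbour ({A}), so by Hall's theorem at most 5 of the 7 teams can be matched.

5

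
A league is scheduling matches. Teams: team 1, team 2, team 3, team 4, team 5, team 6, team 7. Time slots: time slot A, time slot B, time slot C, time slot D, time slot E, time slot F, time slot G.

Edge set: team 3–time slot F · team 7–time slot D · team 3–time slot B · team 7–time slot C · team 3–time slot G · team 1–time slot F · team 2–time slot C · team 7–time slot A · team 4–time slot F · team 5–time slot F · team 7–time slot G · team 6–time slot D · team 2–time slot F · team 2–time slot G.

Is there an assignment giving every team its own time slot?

No

The set {team 1, team 4, team 5} has only 1 neighbour ({time slot F}), so by Hall's theorem at most 5 of the 7 teams can be matched.
Hence no matching covers every team.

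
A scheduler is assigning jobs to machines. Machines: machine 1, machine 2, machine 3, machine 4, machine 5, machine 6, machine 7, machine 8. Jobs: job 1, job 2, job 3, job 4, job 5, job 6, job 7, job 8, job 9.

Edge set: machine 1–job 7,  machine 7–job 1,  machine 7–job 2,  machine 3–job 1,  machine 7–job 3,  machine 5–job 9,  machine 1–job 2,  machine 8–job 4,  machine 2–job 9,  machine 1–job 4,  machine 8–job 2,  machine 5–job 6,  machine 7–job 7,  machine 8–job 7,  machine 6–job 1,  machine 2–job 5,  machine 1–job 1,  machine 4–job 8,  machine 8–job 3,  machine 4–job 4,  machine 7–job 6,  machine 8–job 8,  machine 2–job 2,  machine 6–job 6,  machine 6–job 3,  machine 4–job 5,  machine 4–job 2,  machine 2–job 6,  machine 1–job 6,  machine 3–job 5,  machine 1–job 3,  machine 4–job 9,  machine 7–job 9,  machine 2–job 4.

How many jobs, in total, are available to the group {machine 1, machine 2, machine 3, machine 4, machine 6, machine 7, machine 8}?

9

The union of neighbours of {machine 1, machine 2, machine 3, machine 4, machine 6, machine 7, machine 8} is {job 1, job 2, job 3, job 4, job 5, job 6, job 7, job 8, job 9}, which has 9 elements.
Since |N(S)| = 9 ≥ |S| = 7, Hall's condition holds for this subset.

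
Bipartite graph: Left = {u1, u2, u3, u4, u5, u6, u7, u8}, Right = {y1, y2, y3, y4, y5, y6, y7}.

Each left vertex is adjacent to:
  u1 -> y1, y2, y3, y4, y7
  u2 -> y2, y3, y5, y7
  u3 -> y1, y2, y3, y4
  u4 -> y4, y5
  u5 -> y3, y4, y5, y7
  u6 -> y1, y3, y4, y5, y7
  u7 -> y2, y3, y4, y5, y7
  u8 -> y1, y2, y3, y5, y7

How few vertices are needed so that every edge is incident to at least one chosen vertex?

The 6 edges u1–y4, u2–y2, u3–y1, u4–y5, u5–y3, u6–y7 form a matching, so any vertex cover needs at least 6 vertices (one per matched edge).
Conversely {y1, y2, y3, y4, y5, y7} meets every edge and has exactly 6 vertices, so 6 is optimal.

6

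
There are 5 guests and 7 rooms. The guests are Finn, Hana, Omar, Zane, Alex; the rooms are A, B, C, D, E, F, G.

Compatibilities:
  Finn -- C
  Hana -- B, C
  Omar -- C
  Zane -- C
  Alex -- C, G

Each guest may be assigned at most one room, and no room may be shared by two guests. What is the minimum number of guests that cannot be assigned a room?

A valid assignment of size 3: Finn–C, Hana–B, Alex–G.
The set {Finn, Omar, Zane} has only 1 neighbour ({C}), so by Hall's theorem at most 3 of the 5 guests can be matched.
That matches 3 of the 5, leaving 2 unmatched; no matching can do better.

2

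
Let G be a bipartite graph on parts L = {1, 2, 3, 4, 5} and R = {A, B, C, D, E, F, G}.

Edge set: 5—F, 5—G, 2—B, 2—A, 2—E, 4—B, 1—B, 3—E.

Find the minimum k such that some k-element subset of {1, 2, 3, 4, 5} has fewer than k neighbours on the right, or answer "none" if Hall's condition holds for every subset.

Take S = {1, 4}. Its neighbourhood is {B}, so |N(S)| = 1 < |S| = 2.
No single vertex violates Hall's condition since each has at least one neighbour, so 2 is the minimum.

2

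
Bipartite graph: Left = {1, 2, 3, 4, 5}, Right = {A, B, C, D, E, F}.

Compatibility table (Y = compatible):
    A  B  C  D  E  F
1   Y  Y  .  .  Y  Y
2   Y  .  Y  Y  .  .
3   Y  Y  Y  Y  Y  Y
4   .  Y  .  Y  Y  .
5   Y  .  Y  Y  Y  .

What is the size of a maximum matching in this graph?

A valid assignment of size 5: 1→B, 2→C, 3→A, 4→D, 5→E.
This saturates every left vertex, so 5 is the maximum.

5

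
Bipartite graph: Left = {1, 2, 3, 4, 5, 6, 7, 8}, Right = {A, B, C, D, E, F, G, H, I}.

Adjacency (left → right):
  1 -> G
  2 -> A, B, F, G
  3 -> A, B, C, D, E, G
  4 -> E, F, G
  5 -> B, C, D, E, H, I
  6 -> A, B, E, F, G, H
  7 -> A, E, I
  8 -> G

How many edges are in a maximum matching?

A valid assignment of size 7: 1→G, 2→B, 3→E, 4→F, 5→H, 6→A, 7→I.
The set {1, 8} has only 1 neighbour ({G}), so by Hall's theorem at most 7 of the 8 left vertices can be matched.

7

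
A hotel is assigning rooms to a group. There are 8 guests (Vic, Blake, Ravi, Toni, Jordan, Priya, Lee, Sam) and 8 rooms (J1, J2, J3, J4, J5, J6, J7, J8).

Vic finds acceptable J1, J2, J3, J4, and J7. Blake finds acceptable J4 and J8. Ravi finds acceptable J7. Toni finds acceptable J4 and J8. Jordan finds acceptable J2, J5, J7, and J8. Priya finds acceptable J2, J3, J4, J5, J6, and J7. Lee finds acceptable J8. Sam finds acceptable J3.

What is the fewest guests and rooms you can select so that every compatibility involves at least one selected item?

7

A maximum matching has 7 edges (e.g. Vic–J2, Blake–J4, Ravi–J7, Toni–J8, Jordan–J5, Priya–J6, Sam–J3).
By König's theorem the minimum vertex cover has the same size. One such cover is {Vic, Ravi, Jordan, Priya, Sam, J4, J8}.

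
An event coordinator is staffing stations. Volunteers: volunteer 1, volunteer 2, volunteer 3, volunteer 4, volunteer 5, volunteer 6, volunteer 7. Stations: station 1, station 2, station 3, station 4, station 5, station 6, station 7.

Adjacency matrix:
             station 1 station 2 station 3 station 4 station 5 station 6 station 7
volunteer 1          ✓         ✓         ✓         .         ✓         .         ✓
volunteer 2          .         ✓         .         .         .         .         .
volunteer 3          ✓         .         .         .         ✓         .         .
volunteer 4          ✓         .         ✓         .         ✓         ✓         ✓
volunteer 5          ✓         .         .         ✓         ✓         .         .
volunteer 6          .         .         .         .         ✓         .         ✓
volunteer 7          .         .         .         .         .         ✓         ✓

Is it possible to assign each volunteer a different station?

Yes

A valid assignment of size 7: volunteer 1–station 3, volunteer 2–station 2, volunteer 3–station 1, volunteer 4–station 6, volunteer 5–station 4, volunteer 6–station 5, volunteer 7–station 7.
All 7 volunteers are covered.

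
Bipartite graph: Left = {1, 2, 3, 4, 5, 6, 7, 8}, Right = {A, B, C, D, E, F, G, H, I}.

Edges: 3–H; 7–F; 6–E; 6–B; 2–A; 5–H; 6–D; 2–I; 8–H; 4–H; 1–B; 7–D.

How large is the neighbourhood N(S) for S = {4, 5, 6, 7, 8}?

The union of neighbours of {4, 5, 6, 7, 8} is {B, D, E, F, H}, which has 5 elements.
Since |N(S)| = 5 ≥ |S| = 5, Hall's condition holds for this subset.

5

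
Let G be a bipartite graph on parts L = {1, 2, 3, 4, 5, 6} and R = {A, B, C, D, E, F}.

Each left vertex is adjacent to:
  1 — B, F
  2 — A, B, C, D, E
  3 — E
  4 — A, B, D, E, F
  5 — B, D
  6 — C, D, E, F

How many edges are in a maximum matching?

For example, pair 1→F, 2→A, 3→E, 4→D, 5→B, 6→C.
All 6 left vertices are matched, so no larger matching exists.

6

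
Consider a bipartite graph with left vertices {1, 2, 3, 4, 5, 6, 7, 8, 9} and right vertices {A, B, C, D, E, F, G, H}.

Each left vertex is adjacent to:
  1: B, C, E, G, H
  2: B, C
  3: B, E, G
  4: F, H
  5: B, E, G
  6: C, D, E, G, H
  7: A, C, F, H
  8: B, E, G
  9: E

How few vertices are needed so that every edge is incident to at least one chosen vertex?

8

The 8 edges 1–H, 2–C, 3–G, 4–F, 5–E, 6–D, 7–A, 8–B form a matching, so any vertex cover needs at least 8 vertices (one per matched edge).
Conversely {1, 2, 4, 6, 7, B, E, G} meets every edge and has exactly 8 vertices, so 8 is optimal.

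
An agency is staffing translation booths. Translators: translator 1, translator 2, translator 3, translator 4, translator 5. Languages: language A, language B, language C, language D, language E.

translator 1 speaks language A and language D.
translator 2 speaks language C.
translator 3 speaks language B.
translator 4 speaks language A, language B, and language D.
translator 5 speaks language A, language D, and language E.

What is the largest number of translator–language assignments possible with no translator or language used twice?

One maximum matching: translator 1→language D, translator 2→language C, translator 3→language B, translator 4→language A, translator 5→language E.
This saturates every translator, so 5 is the maximum.

5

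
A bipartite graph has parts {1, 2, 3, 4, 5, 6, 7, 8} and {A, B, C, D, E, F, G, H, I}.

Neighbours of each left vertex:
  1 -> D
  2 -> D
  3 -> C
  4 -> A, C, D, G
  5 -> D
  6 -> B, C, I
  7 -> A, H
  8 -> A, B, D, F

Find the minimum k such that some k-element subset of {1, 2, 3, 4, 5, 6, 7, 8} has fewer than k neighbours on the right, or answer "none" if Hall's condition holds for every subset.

Take S = {1, 2}. Its neighbourhood is {D}, so |N(S)| = 1 < |S| = 2.
No single vertex violates Hall's condition since each has at least one neighbour, so 2 is the minimum.

2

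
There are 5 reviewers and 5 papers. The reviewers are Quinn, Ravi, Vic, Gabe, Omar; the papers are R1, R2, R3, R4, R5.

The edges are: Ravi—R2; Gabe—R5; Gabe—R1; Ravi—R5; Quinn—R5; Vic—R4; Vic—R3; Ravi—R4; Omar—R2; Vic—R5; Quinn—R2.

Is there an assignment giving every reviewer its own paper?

For example, pair Quinn→R5, Ravi→R4, Vic→R3, Gabe→R1, Omar→R2.
Every reviewer is matched, so this is a perfect matching.

Yes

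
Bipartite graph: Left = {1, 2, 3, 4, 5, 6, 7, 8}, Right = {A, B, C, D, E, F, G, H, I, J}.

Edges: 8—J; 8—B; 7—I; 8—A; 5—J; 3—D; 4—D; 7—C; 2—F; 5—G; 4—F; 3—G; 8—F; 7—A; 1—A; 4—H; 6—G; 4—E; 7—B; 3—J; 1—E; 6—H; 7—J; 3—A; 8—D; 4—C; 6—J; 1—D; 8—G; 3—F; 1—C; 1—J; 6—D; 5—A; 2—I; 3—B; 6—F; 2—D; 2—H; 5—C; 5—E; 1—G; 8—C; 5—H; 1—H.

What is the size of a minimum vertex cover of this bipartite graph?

A maximum matching has 8 edges (e.g. 1–D, 2–F, 3–B, 4–E, 5–G, 6–H, 7–A, 8–J).
By König's theorem the minimum vertex cover has the same size. One such cover is {1, 2, 3, 4, 5, 6, 7, 8}.

8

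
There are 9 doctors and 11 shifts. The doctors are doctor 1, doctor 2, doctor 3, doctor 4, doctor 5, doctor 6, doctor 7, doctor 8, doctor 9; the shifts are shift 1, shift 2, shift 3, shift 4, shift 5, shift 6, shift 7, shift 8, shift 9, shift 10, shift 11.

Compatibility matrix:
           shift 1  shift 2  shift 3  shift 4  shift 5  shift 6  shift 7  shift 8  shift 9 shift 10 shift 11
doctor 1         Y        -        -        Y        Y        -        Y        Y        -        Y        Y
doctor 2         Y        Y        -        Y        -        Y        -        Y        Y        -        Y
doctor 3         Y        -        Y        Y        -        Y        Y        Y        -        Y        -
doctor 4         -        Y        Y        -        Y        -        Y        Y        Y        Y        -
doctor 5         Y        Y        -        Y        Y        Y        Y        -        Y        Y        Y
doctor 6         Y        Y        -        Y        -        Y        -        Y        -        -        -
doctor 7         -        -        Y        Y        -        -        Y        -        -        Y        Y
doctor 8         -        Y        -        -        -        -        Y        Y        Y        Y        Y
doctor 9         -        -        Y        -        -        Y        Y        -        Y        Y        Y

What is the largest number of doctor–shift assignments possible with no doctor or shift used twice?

9

A valid assignment of size 9: doctor 1-shift 5, doctor 2-shift 11, doctor 3-shift 1, doctor 4-shift 3, doctor 5-shift 6, doctor 6-shift 2, doctor 7-shift 4, doctor 8-shift 8, doctor 9-shift 7.
This saturates every doctor, so 9 is the maximum.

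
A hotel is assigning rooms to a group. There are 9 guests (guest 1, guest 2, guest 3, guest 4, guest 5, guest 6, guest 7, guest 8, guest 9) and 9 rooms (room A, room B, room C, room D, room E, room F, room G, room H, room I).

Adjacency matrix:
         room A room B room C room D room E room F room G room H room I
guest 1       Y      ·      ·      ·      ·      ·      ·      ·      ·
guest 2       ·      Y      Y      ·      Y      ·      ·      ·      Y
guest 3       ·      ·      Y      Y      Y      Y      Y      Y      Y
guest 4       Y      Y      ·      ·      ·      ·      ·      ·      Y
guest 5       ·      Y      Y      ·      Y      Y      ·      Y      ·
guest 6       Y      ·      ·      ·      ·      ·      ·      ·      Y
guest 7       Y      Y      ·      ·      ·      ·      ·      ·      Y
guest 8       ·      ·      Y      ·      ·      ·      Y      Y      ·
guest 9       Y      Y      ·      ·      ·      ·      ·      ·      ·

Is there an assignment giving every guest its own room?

No

The set {guest 1, guest 4, guest 6, guest 7, guest 9} has only 3 neighbours ({room A, room B, room I}), so by Hall's theorem at most 7 of the 9 guests can be matched.
Hence no matching covers every guest.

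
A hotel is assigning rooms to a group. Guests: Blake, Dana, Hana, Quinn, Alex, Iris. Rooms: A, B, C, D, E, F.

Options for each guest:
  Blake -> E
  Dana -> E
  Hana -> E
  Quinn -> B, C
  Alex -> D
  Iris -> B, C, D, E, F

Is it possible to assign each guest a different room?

The set {Blake, Dana, Hana} has only 1 neighbour ({E}), so by Hall's theorem at most 4 of the 6 guests can be matched.
Hence no matching covers every guest.

No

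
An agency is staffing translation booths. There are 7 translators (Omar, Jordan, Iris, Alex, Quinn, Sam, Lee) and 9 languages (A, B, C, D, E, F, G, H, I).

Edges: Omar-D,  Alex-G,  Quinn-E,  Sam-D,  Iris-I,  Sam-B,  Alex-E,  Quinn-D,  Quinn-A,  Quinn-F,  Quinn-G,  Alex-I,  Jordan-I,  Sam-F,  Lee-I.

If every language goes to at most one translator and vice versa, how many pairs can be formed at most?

5

One maximum matching: Omar→D, Jordan→I, Alex→E, Quinn→G, Sam→B.
The set {Jordan, Iris, Lee} has only 1 neighbour ({I}), so by Hall's theorem at most 5 of the 7 translators can be matched.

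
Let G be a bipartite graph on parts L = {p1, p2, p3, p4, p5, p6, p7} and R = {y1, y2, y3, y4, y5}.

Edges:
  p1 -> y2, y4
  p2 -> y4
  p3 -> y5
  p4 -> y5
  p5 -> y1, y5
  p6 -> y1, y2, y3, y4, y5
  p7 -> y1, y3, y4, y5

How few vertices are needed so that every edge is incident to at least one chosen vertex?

{y1, y2, y3, y4, y5} is a vertex cover of size 5: every edge has an endpoint in this set.
No smaller cover exists because p1–y2, p2–y4, p3–y5, p5–y1, p6–y3 is a matching of size 5, and a cover must include an endpoint of each of these disjoint edges (König's theorem).

5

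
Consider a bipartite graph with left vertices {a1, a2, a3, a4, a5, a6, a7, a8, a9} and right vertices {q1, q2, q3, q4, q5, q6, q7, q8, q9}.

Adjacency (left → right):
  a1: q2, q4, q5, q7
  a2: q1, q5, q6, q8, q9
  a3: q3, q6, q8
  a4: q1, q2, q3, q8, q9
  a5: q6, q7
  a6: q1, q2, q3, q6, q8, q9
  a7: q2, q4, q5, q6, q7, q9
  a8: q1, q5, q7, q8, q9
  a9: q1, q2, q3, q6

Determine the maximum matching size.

A valid assignment of size 9: a1→q4, a2→q5, a3→q3, a4→q2, a5→q7, a6→q8, a7→q9, a8→q1, a9→q6.
This saturates every left vertex, so 9 is the maximum.

9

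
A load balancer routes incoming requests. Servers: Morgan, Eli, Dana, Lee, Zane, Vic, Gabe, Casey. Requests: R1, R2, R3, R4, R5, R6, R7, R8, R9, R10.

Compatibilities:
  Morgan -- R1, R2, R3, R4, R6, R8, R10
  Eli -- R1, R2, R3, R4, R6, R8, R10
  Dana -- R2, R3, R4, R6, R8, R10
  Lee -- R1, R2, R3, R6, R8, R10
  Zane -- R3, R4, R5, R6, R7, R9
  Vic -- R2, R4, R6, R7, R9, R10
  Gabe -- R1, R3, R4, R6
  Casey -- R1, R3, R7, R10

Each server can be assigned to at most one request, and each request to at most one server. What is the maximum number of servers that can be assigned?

One maximum matching: Morgan-R1, Eli-R6, Dana-R3, Lee-R10, Zane-R9, Vic-R2, Gabe-R4, Casey-R7.
All 8 servers are matched, so no larger matching exists.

8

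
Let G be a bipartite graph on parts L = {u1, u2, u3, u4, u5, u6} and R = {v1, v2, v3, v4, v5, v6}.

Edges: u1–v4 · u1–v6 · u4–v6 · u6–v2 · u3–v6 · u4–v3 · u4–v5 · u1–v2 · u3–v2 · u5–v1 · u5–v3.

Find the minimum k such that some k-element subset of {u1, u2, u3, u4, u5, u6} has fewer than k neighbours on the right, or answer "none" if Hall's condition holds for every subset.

1

Take S = {u2}. Its neighbourhood is {}, so |N(S)| = 0 < |S| = 1.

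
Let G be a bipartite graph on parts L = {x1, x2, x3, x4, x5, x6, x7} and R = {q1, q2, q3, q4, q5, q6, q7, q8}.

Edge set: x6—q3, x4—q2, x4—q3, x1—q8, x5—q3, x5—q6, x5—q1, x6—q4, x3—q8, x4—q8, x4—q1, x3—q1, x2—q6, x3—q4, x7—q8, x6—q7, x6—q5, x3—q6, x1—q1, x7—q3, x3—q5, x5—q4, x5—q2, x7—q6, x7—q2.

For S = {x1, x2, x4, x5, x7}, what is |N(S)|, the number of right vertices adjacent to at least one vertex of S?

6

The union of neighbours of {x1, x2, x4, x5, x7} is {q1, q2, q3, q4, q6, q8}, which has 6 elements.
Since |N(S)| = 6 ≥ |S| = 5, Hall's condition holds for this subset.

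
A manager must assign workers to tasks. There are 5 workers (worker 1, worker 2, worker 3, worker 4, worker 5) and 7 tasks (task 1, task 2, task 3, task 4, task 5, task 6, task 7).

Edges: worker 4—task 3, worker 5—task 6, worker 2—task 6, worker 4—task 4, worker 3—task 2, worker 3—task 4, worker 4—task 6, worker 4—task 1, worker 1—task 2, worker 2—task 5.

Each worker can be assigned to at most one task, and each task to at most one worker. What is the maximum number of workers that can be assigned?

A valid assignment of size 5: worker 1-task 2, worker 2-task 5, worker 3-task 4, worker 4-task 1, worker 5-task 6.
All 5 workers are matched, so no larger matching exists.

5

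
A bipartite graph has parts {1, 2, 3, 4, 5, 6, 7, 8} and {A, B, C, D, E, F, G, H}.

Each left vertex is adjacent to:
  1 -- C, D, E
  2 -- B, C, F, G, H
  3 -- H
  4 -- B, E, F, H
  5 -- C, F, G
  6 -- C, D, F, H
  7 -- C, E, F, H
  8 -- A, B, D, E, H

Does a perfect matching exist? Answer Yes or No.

One maximum matching: 1–C, 2–G, 3–H, 4–B, 5–F, 6–D, 7–E, 8–A.
All 8 left vertices are covered.

Yes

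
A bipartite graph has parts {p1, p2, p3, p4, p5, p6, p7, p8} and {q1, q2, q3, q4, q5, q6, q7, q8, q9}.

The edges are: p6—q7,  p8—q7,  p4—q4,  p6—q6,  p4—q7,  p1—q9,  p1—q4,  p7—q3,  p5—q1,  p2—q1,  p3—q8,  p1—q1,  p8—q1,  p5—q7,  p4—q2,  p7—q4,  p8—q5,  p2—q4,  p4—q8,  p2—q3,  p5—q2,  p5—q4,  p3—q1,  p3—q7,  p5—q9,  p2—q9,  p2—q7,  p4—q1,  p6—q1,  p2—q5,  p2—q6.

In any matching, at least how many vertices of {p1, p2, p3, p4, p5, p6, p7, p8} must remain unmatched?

0

One maximum matching: p1→q1, p2→q9, p3→q8, p4→q2, p5→q4, p6→q6, p7→q3, p8→q7.
All 8 left vertices are matched, so no larger matching exists.
That matches 8 of the 8, leaving 0 unmatched; no matching can do better.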